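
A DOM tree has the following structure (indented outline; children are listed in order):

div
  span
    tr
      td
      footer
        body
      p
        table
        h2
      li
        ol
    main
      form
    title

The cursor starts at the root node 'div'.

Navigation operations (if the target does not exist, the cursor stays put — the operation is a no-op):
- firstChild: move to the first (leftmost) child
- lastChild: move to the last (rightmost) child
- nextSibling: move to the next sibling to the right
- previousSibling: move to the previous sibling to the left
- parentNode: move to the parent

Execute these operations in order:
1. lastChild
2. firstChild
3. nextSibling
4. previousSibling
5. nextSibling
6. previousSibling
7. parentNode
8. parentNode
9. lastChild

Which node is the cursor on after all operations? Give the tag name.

Answer: span

Derivation:
After 1 (lastChild): span
After 2 (firstChild): tr
After 3 (nextSibling): main
After 4 (previousSibling): tr
After 5 (nextSibling): main
After 6 (previousSibling): tr
After 7 (parentNode): span
After 8 (parentNode): div
After 9 (lastChild): span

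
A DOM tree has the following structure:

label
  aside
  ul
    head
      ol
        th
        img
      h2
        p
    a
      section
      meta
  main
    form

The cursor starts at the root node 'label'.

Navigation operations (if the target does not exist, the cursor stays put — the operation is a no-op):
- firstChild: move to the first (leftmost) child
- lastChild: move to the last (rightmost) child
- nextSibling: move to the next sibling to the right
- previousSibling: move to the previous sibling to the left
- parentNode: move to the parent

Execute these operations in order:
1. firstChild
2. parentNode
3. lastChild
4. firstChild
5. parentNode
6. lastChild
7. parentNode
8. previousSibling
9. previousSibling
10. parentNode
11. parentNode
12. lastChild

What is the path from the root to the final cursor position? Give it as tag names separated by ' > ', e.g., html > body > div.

After 1 (firstChild): aside
After 2 (parentNode): label
After 3 (lastChild): main
After 4 (firstChild): form
After 5 (parentNode): main
After 6 (lastChild): form
After 7 (parentNode): main
After 8 (previousSibling): ul
After 9 (previousSibling): aside
After 10 (parentNode): label
After 11 (parentNode): label (no-op, stayed)
After 12 (lastChild): main

Answer: label > main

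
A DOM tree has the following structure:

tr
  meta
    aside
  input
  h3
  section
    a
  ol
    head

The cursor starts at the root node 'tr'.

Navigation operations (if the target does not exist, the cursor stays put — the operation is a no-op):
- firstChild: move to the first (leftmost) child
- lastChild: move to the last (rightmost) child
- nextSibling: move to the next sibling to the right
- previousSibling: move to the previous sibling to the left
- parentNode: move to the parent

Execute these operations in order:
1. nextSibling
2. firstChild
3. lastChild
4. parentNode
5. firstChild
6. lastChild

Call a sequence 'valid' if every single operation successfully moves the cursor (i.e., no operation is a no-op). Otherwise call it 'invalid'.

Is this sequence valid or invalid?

Answer: invalid

Derivation:
After 1 (nextSibling): tr (no-op, stayed)
After 2 (firstChild): meta
After 3 (lastChild): aside
After 4 (parentNode): meta
After 5 (firstChild): aside
After 6 (lastChild): aside (no-op, stayed)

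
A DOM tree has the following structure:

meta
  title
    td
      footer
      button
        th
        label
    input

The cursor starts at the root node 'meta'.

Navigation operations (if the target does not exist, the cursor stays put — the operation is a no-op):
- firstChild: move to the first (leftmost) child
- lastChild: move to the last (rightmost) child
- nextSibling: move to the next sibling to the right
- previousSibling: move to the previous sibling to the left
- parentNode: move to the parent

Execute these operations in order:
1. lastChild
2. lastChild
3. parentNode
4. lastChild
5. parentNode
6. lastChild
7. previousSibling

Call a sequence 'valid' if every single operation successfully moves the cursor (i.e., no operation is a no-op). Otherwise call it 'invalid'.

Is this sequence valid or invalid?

After 1 (lastChild): title
After 2 (lastChild): input
After 3 (parentNode): title
After 4 (lastChild): input
After 5 (parentNode): title
After 6 (lastChild): input
After 7 (previousSibling): td

Answer: valid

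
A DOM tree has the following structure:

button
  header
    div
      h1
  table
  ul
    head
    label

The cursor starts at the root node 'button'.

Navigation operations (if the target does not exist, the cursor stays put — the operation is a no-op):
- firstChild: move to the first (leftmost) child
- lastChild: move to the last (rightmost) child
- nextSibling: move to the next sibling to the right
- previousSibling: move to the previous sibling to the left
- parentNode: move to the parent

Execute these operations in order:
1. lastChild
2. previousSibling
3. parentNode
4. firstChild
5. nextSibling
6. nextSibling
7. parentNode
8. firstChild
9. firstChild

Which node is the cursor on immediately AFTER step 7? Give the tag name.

Answer: button

Derivation:
After 1 (lastChild): ul
After 2 (previousSibling): table
After 3 (parentNode): button
After 4 (firstChild): header
After 5 (nextSibling): table
After 6 (nextSibling): ul
After 7 (parentNode): button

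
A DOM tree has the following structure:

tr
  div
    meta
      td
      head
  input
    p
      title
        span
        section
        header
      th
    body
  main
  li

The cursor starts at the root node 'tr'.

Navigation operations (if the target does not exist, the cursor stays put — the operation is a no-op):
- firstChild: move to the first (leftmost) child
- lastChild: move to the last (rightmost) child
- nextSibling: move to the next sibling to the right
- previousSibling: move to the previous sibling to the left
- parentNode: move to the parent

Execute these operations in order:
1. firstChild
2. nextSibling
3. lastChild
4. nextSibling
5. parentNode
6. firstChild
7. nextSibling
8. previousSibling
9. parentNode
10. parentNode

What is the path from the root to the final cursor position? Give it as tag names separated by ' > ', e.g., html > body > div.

Answer: tr

Derivation:
After 1 (firstChild): div
After 2 (nextSibling): input
After 3 (lastChild): body
After 4 (nextSibling): body (no-op, stayed)
After 5 (parentNode): input
After 6 (firstChild): p
After 7 (nextSibling): body
After 8 (previousSibling): p
After 9 (parentNode): input
After 10 (parentNode): tr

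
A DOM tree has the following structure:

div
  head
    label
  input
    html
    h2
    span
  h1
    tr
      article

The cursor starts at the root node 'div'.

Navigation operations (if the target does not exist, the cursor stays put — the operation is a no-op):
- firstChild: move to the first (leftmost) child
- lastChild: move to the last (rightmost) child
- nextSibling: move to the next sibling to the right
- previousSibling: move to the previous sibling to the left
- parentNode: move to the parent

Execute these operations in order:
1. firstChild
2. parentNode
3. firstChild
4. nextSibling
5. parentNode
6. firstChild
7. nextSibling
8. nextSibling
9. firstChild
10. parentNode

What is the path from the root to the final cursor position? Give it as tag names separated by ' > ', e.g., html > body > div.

Answer: div > h1

Derivation:
After 1 (firstChild): head
After 2 (parentNode): div
After 3 (firstChild): head
After 4 (nextSibling): input
After 5 (parentNode): div
After 6 (firstChild): head
After 7 (nextSibling): input
After 8 (nextSibling): h1
After 9 (firstChild): tr
After 10 (parentNode): h1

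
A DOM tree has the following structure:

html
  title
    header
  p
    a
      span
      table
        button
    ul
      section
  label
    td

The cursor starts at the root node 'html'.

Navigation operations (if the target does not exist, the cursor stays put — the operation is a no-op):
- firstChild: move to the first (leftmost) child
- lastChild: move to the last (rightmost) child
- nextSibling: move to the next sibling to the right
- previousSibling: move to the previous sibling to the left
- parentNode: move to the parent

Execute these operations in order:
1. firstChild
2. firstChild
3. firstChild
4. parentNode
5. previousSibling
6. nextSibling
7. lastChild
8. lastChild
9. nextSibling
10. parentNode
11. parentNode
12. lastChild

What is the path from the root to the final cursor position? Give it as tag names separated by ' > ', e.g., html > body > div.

After 1 (firstChild): title
After 2 (firstChild): header
After 3 (firstChild): header (no-op, stayed)
After 4 (parentNode): title
After 5 (previousSibling): title (no-op, stayed)
After 6 (nextSibling): p
After 7 (lastChild): ul
After 8 (lastChild): section
After 9 (nextSibling): section (no-op, stayed)
After 10 (parentNode): ul
After 11 (parentNode): p
After 12 (lastChild): ul

Answer: html > p > ul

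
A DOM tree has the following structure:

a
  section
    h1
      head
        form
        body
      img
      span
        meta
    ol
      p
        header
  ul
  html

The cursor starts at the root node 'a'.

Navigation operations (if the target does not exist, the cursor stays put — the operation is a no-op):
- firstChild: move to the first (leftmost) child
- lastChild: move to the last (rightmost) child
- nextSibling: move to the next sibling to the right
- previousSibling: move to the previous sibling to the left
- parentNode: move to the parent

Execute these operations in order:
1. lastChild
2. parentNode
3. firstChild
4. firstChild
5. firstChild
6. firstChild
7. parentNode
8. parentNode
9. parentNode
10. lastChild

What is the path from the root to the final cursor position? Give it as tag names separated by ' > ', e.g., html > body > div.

After 1 (lastChild): html
After 2 (parentNode): a
After 3 (firstChild): section
After 4 (firstChild): h1
After 5 (firstChild): head
After 6 (firstChild): form
After 7 (parentNode): head
After 8 (parentNode): h1
After 9 (parentNode): section
After 10 (lastChild): ol

Answer: a > section > ol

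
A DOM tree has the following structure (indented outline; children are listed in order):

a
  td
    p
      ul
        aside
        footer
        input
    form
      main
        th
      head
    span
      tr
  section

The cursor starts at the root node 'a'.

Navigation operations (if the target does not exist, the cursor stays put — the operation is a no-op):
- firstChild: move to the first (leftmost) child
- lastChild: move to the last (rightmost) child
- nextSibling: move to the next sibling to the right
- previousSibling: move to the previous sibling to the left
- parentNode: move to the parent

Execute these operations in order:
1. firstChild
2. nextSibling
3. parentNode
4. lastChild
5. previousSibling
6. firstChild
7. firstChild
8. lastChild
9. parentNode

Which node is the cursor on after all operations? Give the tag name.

After 1 (firstChild): td
After 2 (nextSibling): section
After 3 (parentNode): a
After 4 (lastChild): section
After 5 (previousSibling): td
After 6 (firstChild): p
After 7 (firstChild): ul
After 8 (lastChild): input
After 9 (parentNode): ul

Answer: ul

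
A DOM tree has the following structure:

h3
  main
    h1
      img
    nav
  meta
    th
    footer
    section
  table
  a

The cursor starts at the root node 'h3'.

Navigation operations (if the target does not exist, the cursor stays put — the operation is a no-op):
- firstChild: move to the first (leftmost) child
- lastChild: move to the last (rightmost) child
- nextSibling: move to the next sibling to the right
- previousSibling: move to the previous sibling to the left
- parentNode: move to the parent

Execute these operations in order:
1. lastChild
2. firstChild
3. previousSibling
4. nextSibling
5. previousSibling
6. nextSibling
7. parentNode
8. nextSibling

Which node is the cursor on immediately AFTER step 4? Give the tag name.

Answer: a

Derivation:
After 1 (lastChild): a
After 2 (firstChild): a (no-op, stayed)
After 3 (previousSibling): table
After 4 (nextSibling): a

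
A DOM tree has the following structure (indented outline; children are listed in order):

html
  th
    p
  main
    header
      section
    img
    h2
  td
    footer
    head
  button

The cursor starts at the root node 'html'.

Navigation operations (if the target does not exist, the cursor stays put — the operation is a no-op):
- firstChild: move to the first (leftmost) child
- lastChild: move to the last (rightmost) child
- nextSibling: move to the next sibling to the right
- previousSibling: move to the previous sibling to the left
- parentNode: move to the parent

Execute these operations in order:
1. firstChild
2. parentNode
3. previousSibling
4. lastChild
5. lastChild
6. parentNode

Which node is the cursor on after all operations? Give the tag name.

Answer: html

Derivation:
After 1 (firstChild): th
After 2 (parentNode): html
After 3 (previousSibling): html (no-op, stayed)
After 4 (lastChild): button
After 5 (lastChild): button (no-op, stayed)
After 6 (parentNode): html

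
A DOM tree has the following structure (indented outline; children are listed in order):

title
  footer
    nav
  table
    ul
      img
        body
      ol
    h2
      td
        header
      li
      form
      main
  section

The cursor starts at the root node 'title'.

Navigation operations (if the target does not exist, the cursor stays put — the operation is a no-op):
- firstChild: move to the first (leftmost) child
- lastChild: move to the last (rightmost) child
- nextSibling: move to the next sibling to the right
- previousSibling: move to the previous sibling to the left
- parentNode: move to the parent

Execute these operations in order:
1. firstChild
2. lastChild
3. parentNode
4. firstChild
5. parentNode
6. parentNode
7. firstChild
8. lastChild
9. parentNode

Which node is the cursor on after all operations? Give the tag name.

After 1 (firstChild): footer
After 2 (lastChild): nav
After 3 (parentNode): footer
After 4 (firstChild): nav
After 5 (parentNode): footer
After 6 (parentNode): title
After 7 (firstChild): footer
After 8 (lastChild): nav
After 9 (parentNode): footer

Answer: footer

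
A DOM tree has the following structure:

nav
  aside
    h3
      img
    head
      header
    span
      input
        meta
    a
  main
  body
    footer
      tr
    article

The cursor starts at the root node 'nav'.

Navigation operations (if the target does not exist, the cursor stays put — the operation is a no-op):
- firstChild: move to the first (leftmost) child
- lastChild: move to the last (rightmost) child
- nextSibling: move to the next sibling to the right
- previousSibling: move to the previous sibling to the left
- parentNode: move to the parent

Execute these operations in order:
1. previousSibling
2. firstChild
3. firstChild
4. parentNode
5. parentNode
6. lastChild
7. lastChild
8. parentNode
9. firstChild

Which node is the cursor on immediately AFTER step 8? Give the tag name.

After 1 (previousSibling): nav (no-op, stayed)
After 2 (firstChild): aside
After 3 (firstChild): h3
After 4 (parentNode): aside
After 5 (parentNode): nav
After 6 (lastChild): body
After 7 (lastChild): article
After 8 (parentNode): body

Answer: body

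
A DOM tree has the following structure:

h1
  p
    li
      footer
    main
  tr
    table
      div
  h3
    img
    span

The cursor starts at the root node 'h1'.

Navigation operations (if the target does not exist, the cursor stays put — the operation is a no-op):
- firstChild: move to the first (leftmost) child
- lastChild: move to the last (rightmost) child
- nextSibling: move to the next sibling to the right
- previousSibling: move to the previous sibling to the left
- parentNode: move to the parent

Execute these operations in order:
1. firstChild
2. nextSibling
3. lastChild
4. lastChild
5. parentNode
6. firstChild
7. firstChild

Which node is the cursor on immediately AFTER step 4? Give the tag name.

Answer: div

Derivation:
After 1 (firstChild): p
After 2 (nextSibling): tr
After 3 (lastChild): table
After 4 (lastChild): div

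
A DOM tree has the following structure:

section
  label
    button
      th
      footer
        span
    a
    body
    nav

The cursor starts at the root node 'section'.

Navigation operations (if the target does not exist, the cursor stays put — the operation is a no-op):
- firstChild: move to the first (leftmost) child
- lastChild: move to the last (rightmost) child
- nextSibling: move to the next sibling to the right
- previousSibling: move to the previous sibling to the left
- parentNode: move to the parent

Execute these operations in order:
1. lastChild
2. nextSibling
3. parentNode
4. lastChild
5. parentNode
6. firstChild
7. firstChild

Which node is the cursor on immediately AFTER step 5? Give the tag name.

Answer: section

Derivation:
After 1 (lastChild): label
After 2 (nextSibling): label (no-op, stayed)
After 3 (parentNode): section
After 4 (lastChild): label
After 5 (parentNode): section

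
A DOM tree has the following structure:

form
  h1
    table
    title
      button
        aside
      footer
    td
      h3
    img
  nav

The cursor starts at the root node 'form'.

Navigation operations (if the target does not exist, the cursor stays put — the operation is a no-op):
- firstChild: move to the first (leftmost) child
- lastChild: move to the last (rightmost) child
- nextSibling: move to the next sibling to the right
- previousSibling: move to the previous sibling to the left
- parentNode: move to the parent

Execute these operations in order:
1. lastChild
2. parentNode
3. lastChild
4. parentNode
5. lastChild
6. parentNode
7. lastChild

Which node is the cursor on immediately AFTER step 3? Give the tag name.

Answer: nav

Derivation:
After 1 (lastChild): nav
After 2 (parentNode): form
After 3 (lastChild): nav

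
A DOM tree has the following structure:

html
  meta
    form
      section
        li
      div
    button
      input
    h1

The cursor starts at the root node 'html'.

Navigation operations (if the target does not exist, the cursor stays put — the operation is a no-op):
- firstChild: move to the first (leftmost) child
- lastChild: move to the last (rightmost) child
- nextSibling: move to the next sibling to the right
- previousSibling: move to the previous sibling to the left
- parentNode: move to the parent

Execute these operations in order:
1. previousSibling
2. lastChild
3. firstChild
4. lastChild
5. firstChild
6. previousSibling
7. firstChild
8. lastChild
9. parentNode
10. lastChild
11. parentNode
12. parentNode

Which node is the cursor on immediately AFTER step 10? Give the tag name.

Answer: li

Derivation:
After 1 (previousSibling): html (no-op, stayed)
After 2 (lastChild): meta
After 3 (firstChild): form
After 4 (lastChild): div
After 5 (firstChild): div (no-op, stayed)
After 6 (previousSibling): section
After 7 (firstChild): li
After 8 (lastChild): li (no-op, stayed)
After 9 (parentNode): section
After 10 (lastChild): li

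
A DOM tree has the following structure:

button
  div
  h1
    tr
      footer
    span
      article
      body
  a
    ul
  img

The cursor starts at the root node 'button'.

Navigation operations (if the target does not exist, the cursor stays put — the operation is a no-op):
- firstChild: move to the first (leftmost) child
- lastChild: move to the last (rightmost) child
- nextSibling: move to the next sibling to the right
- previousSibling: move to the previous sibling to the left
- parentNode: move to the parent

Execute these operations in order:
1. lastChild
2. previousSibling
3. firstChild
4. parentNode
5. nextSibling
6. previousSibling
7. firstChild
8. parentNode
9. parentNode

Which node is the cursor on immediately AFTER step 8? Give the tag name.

Answer: a

Derivation:
After 1 (lastChild): img
After 2 (previousSibling): a
After 3 (firstChild): ul
After 4 (parentNode): a
After 5 (nextSibling): img
After 6 (previousSibling): a
After 7 (firstChild): ul
After 8 (parentNode): a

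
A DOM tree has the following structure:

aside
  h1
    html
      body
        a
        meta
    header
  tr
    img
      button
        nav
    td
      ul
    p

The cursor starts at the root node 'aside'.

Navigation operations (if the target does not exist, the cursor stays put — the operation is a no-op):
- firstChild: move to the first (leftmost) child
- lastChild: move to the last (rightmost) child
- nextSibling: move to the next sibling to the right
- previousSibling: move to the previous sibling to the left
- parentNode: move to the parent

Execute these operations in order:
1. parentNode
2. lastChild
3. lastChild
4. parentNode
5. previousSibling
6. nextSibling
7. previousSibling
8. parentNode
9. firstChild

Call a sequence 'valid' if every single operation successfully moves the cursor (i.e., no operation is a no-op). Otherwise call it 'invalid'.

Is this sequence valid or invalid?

Answer: invalid

Derivation:
After 1 (parentNode): aside (no-op, stayed)
After 2 (lastChild): tr
After 3 (lastChild): p
After 4 (parentNode): tr
After 5 (previousSibling): h1
After 6 (nextSibling): tr
After 7 (previousSibling): h1
After 8 (parentNode): aside
After 9 (firstChild): h1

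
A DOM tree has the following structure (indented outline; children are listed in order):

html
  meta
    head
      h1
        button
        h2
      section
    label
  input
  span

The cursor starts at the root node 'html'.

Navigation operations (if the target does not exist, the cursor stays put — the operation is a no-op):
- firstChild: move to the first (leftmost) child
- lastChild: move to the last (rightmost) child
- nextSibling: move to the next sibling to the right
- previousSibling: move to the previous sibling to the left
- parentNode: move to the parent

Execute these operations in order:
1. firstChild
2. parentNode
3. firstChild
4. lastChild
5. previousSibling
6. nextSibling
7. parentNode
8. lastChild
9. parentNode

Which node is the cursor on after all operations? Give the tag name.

Answer: meta

Derivation:
After 1 (firstChild): meta
After 2 (parentNode): html
After 3 (firstChild): meta
After 4 (lastChild): label
After 5 (previousSibling): head
After 6 (nextSibling): label
After 7 (parentNode): meta
After 8 (lastChild): label
After 9 (parentNode): meta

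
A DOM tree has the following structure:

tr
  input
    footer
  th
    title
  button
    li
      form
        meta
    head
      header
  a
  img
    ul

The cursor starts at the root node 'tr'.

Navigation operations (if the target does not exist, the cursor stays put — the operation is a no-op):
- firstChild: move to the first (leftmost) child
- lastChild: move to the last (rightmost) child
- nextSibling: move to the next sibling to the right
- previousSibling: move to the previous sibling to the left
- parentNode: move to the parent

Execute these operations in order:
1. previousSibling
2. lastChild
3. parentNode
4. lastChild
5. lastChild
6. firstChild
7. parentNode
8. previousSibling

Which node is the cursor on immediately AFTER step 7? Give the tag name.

Answer: img

Derivation:
After 1 (previousSibling): tr (no-op, stayed)
After 2 (lastChild): img
After 3 (parentNode): tr
After 4 (lastChild): img
After 5 (lastChild): ul
After 6 (firstChild): ul (no-op, stayed)
After 7 (parentNode): img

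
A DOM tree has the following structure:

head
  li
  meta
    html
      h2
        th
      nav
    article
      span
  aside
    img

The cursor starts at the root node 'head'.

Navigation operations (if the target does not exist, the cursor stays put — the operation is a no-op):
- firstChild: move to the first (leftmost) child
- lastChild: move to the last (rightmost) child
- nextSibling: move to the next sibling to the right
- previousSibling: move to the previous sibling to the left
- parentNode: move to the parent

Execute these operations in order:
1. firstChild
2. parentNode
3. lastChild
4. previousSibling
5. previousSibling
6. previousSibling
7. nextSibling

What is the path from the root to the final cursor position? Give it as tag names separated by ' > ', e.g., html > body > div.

Answer: head > meta

Derivation:
After 1 (firstChild): li
After 2 (parentNode): head
After 3 (lastChild): aside
After 4 (previousSibling): meta
After 5 (previousSibling): li
After 6 (previousSibling): li (no-op, stayed)
After 7 (nextSibling): meta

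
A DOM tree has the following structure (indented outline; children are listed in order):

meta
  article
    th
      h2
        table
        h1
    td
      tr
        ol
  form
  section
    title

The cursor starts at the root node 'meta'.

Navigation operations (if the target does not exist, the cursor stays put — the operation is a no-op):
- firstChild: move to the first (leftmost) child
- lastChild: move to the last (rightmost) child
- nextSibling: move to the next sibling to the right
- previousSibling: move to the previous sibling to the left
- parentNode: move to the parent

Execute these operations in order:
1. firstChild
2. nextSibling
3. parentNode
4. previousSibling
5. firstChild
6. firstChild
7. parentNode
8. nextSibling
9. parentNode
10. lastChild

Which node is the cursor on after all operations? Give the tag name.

After 1 (firstChild): article
After 2 (nextSibling): form
After 3 (parentNode): meta
After 4 (previousSibling): meta (no-op, stayed)
After 5 (firstChild): article
After 6 (firstChild): th
After 7 (parentNode): article
After 8 (nextSibling): form
After 9 (parentNode): meta
After 10 (lastChild): section

Answer: section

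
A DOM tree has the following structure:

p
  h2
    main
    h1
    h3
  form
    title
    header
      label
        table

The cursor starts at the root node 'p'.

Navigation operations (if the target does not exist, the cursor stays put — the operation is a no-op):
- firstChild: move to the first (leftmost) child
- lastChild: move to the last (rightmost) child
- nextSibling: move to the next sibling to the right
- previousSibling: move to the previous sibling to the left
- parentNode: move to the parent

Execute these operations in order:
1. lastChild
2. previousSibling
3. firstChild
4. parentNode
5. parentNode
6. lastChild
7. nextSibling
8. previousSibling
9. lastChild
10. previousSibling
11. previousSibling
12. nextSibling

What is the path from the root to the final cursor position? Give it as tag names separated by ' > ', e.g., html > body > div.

Answer: p > h2 > h1

Derivation:
After 1 (lastChild): form
After 2 (previousSibling): h2
After 3 (firstChild): main
After 4 (parentNode): h2
After 5 (parentNode): p
After 6 (lastChild): form
After 7 (nextSibling): form (no-op, stayed)
After 8 (previousSibling): h2
After 9 (lastChild): h3
After 10 (previousSibling): h1
After 11 (previousSibling): main
After 12 (nextSibling): h1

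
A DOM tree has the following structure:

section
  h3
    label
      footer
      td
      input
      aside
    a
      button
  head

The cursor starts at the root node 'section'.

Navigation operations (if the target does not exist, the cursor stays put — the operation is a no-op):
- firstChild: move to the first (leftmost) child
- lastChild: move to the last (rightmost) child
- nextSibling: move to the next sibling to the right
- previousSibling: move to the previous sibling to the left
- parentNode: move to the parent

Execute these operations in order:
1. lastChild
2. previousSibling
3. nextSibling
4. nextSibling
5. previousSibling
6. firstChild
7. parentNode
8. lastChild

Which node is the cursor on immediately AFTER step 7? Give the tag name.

After 1 (lastChild): head
After 2 (previousSibling): h3
After 3 (nextSibling): head
After 4 (nextSibling): head (no-op, stayed)
After 5 (previousSibling): h3
After 6 (firstChild): label
After 7 (parentNode): h3

Answer: h3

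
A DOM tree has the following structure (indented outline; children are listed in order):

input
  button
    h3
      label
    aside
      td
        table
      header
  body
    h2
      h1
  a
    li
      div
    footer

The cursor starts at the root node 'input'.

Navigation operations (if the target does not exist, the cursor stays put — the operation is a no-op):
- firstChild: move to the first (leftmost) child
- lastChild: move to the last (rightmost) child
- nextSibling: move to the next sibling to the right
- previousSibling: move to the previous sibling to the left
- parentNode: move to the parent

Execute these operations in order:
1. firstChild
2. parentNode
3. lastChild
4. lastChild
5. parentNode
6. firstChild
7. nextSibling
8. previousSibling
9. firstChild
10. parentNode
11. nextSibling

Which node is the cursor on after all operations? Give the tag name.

After 1 (firstChild): button
After 2 (parentNode): input
After 3 (lastChild): a
After 4 (lastChild): footer
After 5 (parentNode): a
After 6 (firstChild): li
After 7 (nextSibling): footer
After 8 (previousSibling): li
After 9 (firstChild): div
After 10 (parentNode): li
After 11 (nextSibling): footer

Answer: footer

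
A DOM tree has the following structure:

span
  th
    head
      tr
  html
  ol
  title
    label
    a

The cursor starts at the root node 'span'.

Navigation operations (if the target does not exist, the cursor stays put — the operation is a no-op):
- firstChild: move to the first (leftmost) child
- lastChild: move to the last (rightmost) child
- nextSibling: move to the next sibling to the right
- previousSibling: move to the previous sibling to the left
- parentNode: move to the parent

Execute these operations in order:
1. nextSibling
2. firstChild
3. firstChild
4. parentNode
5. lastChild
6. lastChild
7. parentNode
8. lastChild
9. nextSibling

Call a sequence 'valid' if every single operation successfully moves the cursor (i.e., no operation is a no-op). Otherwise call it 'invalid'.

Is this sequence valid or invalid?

Answer: invalid

Derivation:
After 1 (nextSibling): span (no-op, stayed)
After 2 (firstChild): th
After 3 (firstChild): head
After 4 (parentNode): th
After 5 (lastChild): head
After 6 (lastChild): tr
After 7 (parentNode): head
After 8 (lastChild): tr
After 9 (nextSibling): tr (no-op, stayed)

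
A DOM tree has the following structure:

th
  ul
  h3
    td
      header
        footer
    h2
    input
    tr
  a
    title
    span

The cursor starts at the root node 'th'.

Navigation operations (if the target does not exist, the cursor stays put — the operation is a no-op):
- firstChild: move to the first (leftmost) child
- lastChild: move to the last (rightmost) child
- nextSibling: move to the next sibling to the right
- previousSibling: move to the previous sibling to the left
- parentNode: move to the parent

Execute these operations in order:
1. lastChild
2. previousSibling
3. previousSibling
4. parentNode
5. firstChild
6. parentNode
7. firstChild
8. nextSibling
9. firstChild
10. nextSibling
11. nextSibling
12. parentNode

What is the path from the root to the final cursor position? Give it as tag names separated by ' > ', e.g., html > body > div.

Answer: th > h3

Derivation:
After 1 (lastChild): a
After 2 (previousSibling): h3
After 3 (previousSibling): ul
After 4 (parentNode): th
After 5 (firstChild): ul
After 6 (parentNode): th
After 7 (firstChild): ul
After 8 (nextSibling): h3
After 9 (firstChild): td
After 10 (nextSibling): h2
After 11 (nextSibling): input
After 12 (parentNode): h3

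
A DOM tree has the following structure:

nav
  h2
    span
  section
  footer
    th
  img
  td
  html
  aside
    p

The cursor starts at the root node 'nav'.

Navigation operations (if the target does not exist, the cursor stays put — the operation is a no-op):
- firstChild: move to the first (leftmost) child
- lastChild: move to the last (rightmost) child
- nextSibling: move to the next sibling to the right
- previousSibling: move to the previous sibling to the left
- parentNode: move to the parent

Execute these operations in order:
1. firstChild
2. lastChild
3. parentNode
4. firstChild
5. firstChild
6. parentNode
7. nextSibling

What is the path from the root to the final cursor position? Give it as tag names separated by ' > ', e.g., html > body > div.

Answer: nav > section

Derivation:
After 1 (firstChild): h2
After 2 (lastChild): span
After 3 (parentNode): h2
After 4 (firstChild): span
After 5 (firstChild): span (no-op, stayed)
After 6 (parentNode): h2
After 7 (nextSibling): section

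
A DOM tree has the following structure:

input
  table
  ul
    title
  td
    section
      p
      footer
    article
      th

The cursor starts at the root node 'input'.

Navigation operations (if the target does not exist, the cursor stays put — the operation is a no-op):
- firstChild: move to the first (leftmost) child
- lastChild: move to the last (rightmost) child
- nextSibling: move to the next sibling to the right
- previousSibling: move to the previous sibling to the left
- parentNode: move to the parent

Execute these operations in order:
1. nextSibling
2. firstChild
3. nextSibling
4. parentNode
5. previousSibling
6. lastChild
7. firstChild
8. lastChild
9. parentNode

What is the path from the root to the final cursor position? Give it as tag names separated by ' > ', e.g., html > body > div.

After 1 (nextSibling): input (no-op, stayed)
After 2 (firstChild): table
After 3 (nextSibling): ul
After 4 (parentNode): input
After 5 (previousSibling): input (no-op, stayed)
After 6 (lastChild): td
After 7 (firstChild): section
After 8 (lastChild): footer
After 9 (parentNode): section

Answer: input > td > section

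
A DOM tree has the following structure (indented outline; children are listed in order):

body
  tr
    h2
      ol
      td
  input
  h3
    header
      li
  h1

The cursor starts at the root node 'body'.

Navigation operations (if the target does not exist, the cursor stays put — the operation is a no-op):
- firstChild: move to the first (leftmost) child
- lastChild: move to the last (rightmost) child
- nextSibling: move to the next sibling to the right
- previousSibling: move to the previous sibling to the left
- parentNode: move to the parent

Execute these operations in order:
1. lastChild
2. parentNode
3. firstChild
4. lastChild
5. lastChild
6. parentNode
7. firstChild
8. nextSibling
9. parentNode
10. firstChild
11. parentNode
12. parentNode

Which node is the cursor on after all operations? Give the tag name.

Answer: tr

Derivation:
After 1 (lastChild): h1
After 2 (parentNode): body
After 3 (firstChild): tr
After 4 (lastChild): h2
After 5 (lastChild): td
After 6 (parentNode): h2
After 7 (firstChild): ol
After 8 (nextSibling): td
After 9 (parentNode): h2
After 10 (firstChild): ol
After 11 (parentNode): h2
After 12 (parentNode): tr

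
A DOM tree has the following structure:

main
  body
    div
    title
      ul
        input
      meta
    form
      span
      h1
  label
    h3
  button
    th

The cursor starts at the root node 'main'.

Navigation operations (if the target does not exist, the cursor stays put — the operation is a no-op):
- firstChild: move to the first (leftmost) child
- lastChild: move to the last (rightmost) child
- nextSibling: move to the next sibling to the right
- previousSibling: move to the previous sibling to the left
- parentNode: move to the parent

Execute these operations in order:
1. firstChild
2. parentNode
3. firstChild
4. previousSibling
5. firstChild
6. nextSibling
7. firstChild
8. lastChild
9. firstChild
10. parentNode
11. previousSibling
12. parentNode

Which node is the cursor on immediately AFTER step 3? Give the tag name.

Answer: body

Derivation:
After 1 (firstChild): body
After 2 (parentNode): main
After 3 (firstChild): body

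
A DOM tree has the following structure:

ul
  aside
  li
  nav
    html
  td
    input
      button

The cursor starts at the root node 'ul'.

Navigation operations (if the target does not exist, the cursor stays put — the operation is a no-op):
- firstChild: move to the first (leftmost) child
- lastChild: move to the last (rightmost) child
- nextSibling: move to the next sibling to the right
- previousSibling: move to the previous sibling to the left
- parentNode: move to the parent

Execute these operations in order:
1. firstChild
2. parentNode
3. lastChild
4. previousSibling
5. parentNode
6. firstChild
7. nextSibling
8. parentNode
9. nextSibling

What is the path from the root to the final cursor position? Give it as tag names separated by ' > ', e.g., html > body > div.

Answer: ul

Derivation:
After 1 (firstChild): aside
After 2 (parentNode): ul
After 3 (lastChild): td
After 4 (previousSibling): nav
After 5 (parentNode): ul
After 6 (firstChild): aside
After 7 (nextSibling): li
After 8 (parentNode): ul
After 9 (nextSibling): ul (no-op, stayed)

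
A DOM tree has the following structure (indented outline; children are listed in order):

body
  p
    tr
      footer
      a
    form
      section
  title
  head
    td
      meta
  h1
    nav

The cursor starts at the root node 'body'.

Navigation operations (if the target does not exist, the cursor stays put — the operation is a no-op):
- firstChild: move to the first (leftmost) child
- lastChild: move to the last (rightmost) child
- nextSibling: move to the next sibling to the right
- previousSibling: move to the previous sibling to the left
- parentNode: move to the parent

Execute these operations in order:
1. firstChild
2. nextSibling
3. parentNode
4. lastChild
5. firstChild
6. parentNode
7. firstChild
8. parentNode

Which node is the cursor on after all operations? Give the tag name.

Answer: h1

Derivation:
After 1 (firstChild): p
After 2 (nextSibling): title
After 3 (parentNode): body
After 4 (lastChild): h1
After 5 (firstChild): nav
After 6 (parentNode): h1
After 7 (firstChild): nav
After 8 (parentNode): h1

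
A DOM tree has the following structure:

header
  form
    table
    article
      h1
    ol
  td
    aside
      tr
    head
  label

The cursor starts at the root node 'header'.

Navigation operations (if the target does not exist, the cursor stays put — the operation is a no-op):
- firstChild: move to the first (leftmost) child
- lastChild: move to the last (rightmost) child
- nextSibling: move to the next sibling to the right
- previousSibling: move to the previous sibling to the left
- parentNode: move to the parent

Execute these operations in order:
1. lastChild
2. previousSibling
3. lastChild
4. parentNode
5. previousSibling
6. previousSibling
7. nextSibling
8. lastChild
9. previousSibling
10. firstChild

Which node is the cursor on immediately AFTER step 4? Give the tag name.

After 1 (lastChild): label
After 2 (previousSibling): td
After 3 (lastChild): head
After 4 (parentNode): td

Answer: td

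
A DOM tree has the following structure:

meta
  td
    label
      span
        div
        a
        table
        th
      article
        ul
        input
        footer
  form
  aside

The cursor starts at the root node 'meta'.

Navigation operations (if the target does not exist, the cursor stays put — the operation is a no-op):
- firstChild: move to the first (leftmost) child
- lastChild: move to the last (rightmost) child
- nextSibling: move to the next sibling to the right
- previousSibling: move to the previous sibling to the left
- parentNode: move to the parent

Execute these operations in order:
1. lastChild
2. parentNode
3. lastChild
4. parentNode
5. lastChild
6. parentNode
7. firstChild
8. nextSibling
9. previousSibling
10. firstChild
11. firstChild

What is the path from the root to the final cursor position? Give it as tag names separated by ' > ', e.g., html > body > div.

Answer: meta > td > label > span

Derivation:
After 1 (lastChild): aside
After 2 (parentNode): meta
After 3 (lastChild): aside
After 4 (parentNode): meta
After 5 (lastChild): aside
After 6 (parentNode): meta
After 7 (firstChild): td
After 8 (nextSibling): form
After 9 (previousSibling): td
After 10 (firstChild): label
After 11 (firstChild): span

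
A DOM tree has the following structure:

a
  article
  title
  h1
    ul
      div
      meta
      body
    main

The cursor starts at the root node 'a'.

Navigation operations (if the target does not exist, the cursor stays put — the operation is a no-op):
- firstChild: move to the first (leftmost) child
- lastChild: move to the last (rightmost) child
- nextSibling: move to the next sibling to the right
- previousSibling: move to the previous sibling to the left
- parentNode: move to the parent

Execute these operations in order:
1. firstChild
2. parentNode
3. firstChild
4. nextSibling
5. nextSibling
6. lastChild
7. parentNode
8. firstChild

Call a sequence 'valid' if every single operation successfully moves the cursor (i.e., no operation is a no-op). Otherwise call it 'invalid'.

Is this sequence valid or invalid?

Answer: valid

Derivation:
After 1 (firstChild): article
After 2 (parentNode): a
After 3 (firstChild): article
After 4 (nextSibling): title
After 5 (nextSibling): h1
After 6 (lastChild): main
After 7 (parentNode): h1
After 8 (firstChild): ul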